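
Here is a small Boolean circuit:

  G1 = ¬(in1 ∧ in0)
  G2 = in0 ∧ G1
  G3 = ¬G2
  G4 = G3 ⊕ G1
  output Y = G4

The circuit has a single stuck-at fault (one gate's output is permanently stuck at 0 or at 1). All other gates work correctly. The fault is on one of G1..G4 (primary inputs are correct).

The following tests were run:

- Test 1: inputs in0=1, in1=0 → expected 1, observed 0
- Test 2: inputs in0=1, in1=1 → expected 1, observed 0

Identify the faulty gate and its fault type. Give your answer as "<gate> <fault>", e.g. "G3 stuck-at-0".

Fault-free values for test 1 (in0=1, in1=0): G1=1, G2=1, G3=0, G4=1, giving Y=1. Observed 0.
Test 1: faults giving observed 0 are {G2 stuck-at-0, G3 stuck-at-1, G4 stuck-at-0}.
Test 2 (in0=1, in1=1): fault-free G1=0, G2=0, G3=1, G4=1 → 1; observed 0. Eliminates G2 stuck-at-0, G3 stuck-at-1.
Only G4 stuck-at-0 is consistent with every test.

G4 stuck-at-0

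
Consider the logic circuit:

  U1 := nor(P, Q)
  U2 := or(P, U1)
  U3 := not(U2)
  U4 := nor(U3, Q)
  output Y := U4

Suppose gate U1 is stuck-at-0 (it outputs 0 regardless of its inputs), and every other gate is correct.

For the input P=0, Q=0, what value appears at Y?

Propagate with U1 forced: U1=0 [stuck-at-0], U2=0, U3=1, U4=0.
So Y = 0. (Without the fault it would be 1.)

0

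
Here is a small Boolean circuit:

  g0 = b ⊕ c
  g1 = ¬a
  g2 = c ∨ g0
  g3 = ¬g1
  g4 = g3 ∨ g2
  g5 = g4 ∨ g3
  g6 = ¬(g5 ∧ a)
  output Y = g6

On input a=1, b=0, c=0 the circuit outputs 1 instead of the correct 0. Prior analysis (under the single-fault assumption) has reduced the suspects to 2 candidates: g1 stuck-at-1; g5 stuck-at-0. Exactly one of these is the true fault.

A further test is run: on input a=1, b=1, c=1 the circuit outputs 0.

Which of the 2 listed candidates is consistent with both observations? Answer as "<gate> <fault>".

g1 stuck-at-1

Evaluate each candidate on input a=1, b=1, c=1:
  g1 stuck-at-1: g0=0, g1=1 [stuck-at-1], g2=1, g3=0, g4=1, g5=1, g6=0 → 0 — matches
  g5 stuck-at-0: g0=0, g1=0, g2=1, g3=1, g4=1, g5=0 [stuck-at-0], g6=1 → 1 — eliminated
Only g1 stuck-at-1 reproduces the observed 0.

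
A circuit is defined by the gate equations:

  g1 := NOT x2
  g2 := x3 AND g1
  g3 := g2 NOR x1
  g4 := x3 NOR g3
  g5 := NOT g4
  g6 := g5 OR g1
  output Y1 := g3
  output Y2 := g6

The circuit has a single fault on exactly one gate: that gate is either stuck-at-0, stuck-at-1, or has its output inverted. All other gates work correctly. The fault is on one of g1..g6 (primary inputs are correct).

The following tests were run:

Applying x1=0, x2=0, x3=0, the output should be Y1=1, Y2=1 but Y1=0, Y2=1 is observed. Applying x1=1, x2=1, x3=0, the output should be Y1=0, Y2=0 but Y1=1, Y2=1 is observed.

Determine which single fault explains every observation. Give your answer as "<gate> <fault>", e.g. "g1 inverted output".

Fault-free values for test 1 (x1=0, x2=0, x3=0): g1=1, g2=0, g3=1, g4=0, g5=1, g6=1, giving Y1=1, Y2=1. Observed Y1=0, Y2=1.
Test 1: faults giving observed Y1=0, Y2=1 are {g2 stuck-at-1, g2 inverted output, g3 stuck-at-0, g3 inverted output}.
Test 2 (x1=1, x2=1, x3=0): fault-free g1=0, g2=0, g3=0, g4=1, g5=0, g6=0 → Y1=0, Y2=0; observed Y1=1, Y2=1. Eliminates g2 stuck-at-1, g2 inverted output, g3 stuck-at-0.
Only g3 inverted output is consistent with every test.

g3 inverted output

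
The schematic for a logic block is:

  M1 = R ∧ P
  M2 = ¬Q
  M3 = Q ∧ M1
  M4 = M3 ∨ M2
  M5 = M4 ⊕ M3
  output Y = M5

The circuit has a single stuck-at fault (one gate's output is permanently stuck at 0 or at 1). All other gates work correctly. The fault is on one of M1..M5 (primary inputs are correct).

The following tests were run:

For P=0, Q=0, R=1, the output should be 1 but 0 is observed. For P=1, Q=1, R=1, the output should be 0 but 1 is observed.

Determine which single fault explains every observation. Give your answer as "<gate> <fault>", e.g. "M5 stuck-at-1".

Fault-free values for test 1 (P=0, Q=0, R=1): M1=0, M2=1, M3=0, M4=1, M5=1, giving Y=1. Observed 0.
Test 1: faults giving observed 0 are {M2 stuck-at-0, M3 stuck-at-1, M4 stuck-at-0, M5 stuck-at-0}.
Test 2 (P=1, Q=1, R=1): fault-free M1=1, M2=0, M3=1, M4=1, M5=0 → 0; observed 1. Eliminates M2 stuck-at-0, M3 stuck-at-1, M5 stuck-at-0.
Only M4 stuck-at-0 is consistent with every test.

M4 stuck-at-0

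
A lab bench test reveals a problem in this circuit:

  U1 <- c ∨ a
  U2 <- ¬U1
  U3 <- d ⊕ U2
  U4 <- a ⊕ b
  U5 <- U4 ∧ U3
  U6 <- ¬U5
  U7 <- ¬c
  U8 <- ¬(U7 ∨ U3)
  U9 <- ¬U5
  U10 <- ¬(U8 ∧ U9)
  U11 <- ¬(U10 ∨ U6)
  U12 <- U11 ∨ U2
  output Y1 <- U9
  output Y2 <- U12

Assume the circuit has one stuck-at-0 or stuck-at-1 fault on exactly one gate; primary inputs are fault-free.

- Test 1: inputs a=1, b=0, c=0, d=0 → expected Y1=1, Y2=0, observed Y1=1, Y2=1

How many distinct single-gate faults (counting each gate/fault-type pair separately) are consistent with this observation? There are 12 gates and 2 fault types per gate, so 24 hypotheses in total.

Fault-free: U1=1, U2=0, U3=0, U4=1, U5=0, U6=1, U7=1, U8=0, U9=1, U10=1, U11=0, U12=0 → Y1=1, Y2=0. Observed Y1=1, Y2=1.
  U1: none of the 2 fault types match ✗
  U2: none of the 2 fault types match ✗
  U3: none of the 2 fault types match ✗
  U4: none of the 2 fault types match ✗
  U5: none of the 2 fault types match ✗
  U6: none of the 2 fault types match ✗
  U7: none of the 2 fault types match ✗
  U8: none of the 2 fault types match ✗
  U9: none of the 2 fault types match ✗
  U10: none of the 2 fault types match ✗
  U11: stuck-at-1 ✓; others ✗
  U12: stuck-at-1 ✓; others ✗
Consistent faults: {U11 stuck-at-1, U12 stuck-at-1} — 2 in all.

2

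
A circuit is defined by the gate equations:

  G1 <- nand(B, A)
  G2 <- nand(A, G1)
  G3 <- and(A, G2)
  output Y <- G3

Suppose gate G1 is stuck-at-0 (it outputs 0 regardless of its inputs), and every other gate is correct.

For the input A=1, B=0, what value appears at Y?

Propagate with G1 forced: G1=0 [stuck-at-0], G2=1, G3=1.
So Y = 1. (Without the fault it would be 0.)

1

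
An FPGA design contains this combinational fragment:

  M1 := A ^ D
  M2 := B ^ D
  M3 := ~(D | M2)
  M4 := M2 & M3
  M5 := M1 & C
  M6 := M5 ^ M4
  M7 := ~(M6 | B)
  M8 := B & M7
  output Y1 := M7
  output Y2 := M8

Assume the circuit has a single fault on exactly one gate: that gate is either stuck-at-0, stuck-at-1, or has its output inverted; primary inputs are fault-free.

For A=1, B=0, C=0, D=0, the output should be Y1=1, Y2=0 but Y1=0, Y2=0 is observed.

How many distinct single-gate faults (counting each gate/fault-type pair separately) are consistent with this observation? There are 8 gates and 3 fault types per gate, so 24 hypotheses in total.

Fault-free: M1=1, M2=0, M3=1, M4=0, M5=0, M6=0, M7=1, M8=0 → Y1=1, Y2=0. Observed Y1=0, Y2=0.
  M1: none of the 3 fault types match ✗
  M2: none of the 3 fault types match ✗
  M3: none of the 3 fault types match ✗
  M4: stuck-at-1, inverted output ✓; others ✗
  M5: stuck-at-1, inverted output ✓; others ✗
  M6: stuck-at-1, inverted output ✓; others ✗
  M7: stuck-at-0, inverted output ✓; others ✗
  M8: none of the 3 fault types match ✗
Consistent faults: {M4 stuck-at-1, M4 inverted output, M5 stuck-at-1, M5 inverted output, M6 stuck-at-1, M6 inverted output, M7 stuck-at-0, M7 inverted output} — 8 in all.

8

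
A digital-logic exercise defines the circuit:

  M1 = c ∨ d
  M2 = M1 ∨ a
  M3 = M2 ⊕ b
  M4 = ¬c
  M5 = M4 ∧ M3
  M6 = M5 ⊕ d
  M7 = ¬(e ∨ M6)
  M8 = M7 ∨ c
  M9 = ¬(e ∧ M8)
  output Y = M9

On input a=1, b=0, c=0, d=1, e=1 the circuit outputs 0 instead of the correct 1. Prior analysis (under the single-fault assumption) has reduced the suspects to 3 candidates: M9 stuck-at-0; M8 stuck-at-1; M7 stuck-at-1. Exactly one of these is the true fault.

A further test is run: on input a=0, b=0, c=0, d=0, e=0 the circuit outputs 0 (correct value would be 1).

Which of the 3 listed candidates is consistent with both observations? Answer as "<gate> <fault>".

Evaluate each candidate on input a=0, b=0, c=0, d=0, e=0:
  M9 stuck-at-0: M1=0, M2=0, M3=0, M4=1, M5=0, M6=0, M7=1, M8=1, M9=0 [stuck-at-0] → 0 — matches
  M8 stuck-at-1: M1=0, M2=0, M3=0, M4=1, M5=0, M6=0, M7=1, M8=1 [stuck-at-1], M9=1 → 1 — eliminated
  M7 stuck-at-1: M1=0, M2=0, M3=0, M4=1, M5=0, M6=0, M7=1 [stuck-at-1], M8=1, M9=1 → 1 — eliminated
Only M9 stuck-at-0 reproduces the observed 0.

M9 stuck-at-0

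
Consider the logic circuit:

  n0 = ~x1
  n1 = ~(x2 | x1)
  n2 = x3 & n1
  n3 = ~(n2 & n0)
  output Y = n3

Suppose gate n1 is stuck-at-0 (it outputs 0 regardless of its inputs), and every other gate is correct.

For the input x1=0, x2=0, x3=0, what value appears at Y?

Propagate with n1 forced: n0=1, n1=0 [stuck-at-0], n2=0, n3=1.
So Y = 1. (Same as the fault-free value — the fault is masked on this input.)

1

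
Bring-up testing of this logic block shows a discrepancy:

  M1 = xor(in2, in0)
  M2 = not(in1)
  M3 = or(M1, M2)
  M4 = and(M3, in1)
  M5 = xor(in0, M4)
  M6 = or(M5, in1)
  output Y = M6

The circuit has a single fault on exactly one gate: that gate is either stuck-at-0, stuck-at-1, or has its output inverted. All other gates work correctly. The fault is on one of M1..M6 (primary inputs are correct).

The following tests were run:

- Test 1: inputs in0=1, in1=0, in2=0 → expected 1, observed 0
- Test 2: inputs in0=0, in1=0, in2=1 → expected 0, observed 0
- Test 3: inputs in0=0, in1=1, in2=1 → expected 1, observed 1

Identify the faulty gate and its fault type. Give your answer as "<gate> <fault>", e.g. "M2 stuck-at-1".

Fault-free values for test 1 (in0=1, in1=0, in2=0): M1=1, M2=1, M3=1, M4=0, M5=1, M6=1, giving Y=1. Observed 0.
Test 1: faults giving observed 0 are {M4 stuck-at-1, M4 inverted output, M5 stuck-at-0, M5 inverted output, M6 stuck-at-0, M6 inverted output}.
Test 2 (in0=0, in1=0, in2=1): fault-free M1=1, M2=1, M3=1, M4=0, M5=0, M6=0 → 0; observed 0. Eliminates M4 stuck-at-1, M4 inverted output, M5 inverted output, M6 inverted output.
Test 3 (in0=0, in1=1, in2=1): fault-free M1=1, M2=0, M3=1, M4=1, M5=1, M6=1 → 1; observed 1. Eliminates M6 stuck-at-0.
Only M5 stuck-at-0 is consistent with every test.

M5 stuck-at-0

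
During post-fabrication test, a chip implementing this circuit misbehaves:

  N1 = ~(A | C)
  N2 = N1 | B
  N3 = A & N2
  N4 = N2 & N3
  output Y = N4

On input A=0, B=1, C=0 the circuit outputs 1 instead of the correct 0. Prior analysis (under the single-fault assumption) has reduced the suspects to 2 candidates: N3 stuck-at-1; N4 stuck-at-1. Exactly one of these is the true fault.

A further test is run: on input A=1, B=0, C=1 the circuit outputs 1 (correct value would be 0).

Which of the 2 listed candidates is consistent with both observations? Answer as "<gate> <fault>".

Evaluate each candidate on input A=1, B=0, C=1:
  N3 stuck-at-1: N1=0, N2=0, N3=1 [stuck-at-1], N4=0 → 0 — eliminated
  N4 stuck-at-1: N1=0, N2=0, N3=0, N4=1 [stuck-at-1] → 1 — matches
Only N4 stuck-at-1 reproduces the observed 1.

N4 stuck-at-1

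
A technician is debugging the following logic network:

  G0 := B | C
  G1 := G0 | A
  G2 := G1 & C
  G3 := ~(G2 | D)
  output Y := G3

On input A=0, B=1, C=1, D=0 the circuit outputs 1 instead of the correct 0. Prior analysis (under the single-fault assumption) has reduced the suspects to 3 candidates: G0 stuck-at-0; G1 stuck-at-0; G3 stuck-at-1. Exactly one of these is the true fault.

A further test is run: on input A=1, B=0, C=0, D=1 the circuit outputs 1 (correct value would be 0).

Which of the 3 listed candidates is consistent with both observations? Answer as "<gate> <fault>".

Evaluate each candidate on input A=1, B=0, C=0, D=1:
  G0 stuck-at-0: G0=0 [stuck-at-0], G1=1, G2=0, G3=0 → 0 — eliminated
  G1 stuck-at-0: G0=0, G1=0 [stuck-at-0], G2=0, G3=0 → 0 — eliminated
  G3 stuck-at-1: G0=0, G1=1, G2=0, G3=1 [stuck-at-1] → 1 — matches
Only G3 stuck-at-1 reproduces the observed 1.

G3 stuck-at-1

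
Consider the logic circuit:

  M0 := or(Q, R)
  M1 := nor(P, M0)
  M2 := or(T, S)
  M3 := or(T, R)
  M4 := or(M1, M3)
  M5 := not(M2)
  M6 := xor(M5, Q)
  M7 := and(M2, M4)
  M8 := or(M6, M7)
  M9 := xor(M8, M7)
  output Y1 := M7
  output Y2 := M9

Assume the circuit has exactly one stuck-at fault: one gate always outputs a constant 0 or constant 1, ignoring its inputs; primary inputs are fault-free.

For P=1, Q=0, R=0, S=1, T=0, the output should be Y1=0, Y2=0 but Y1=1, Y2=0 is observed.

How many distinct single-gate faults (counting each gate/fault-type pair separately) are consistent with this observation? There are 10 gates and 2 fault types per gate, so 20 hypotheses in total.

4

Fault-free: M0=0, M1=0, M2=1, M3=0, M4=0, M5=0, M6=0, M7=0, M8=0, M9=0 → Y1=0, Y2=0. Observed Y1=1, Y2=0.
  M0: none of the 2 fault types match ✗
  M1: stuck-at-1 ✓; others ✗
  M2: none of the 2 fault types match ✗
  M3: stuck-at-1 ✓; others ✗
  M4: stuck-at-1 ✓; others ✗
  M5: none of the 2 fault types match ✗
  M6: none of the 2 fault types match ✗
  M7: stuck-at-1 ✓; others ✗
  M8: none of the 2 fault types match ✗
  M9: none of the 2 fault types match ✗
Consistent faults: {M1 stuck-at-1, M3 stuck-at-1, M4 stuck-at-1, M7 stuck-at-1} — 4 in all.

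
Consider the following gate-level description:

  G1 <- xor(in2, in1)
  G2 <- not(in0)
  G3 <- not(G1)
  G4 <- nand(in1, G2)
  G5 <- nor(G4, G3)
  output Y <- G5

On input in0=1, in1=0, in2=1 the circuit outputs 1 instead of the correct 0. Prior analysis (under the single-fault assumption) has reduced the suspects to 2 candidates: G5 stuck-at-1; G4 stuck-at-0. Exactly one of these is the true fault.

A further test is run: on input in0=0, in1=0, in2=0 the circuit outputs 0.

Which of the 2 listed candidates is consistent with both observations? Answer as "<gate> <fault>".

G4 stuck-at-0

Evaluate each candidate on input in0=0, in1=0, in2=0:
  G5 stuck-at-1: G1=0, G2=1, G3=1, G4=1, G5=1 [stuck-at-1] → 1 — eliminated
  G4 stuck-at-0: G1=0, G2=1, G3=1, G4=0 [stuck-at-0], G5=0 → 0 — matches
Only G4 stuck-at-0 reproduces the observed 0.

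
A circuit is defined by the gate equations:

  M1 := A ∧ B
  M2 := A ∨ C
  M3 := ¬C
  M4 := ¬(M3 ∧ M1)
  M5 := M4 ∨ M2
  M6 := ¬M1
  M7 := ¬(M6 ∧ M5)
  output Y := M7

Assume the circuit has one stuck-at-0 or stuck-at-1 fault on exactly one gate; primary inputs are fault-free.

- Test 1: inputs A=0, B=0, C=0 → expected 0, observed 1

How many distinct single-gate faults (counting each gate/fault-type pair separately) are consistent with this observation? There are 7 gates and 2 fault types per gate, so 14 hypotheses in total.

5

Fault-free: M1=0, M2=0, M3=1, M4=1, M5=1, M6=1, M7=0 → 0. Observed 1.
  M1 stuck-at-0: output 0 ✗
  M1 stuck-at-1: output 1 ✓
  M2 stuck-at-0: output 0 ✗
  M2 stuck-at-1: output 0 ✗
  M3 stuck-at-0: output 0 ✗
  M3 stuck-at-1: output 0 ✗
  M4 stuck-at-0: output 1 ✓
  M4 stuck-at-1: output 0 ✗
  M5 stuck-at-0: output 1 ✓
  M5 stuck-at-1: output 0 ✗
  M6 stuck-at-0: output 1 ✓
  M6 stuck-at-1: output 0 ✗
  M7 stuck-at-0: output 0 ✗
  M7 stuck-at-1: output 1 ✓
Consistent faults: {M1 stuck-at-1, M4 stuck-at-0, M5 stuck-at-0, M6 stuck-at-0, M7 stuck-at-1} — 5 in all.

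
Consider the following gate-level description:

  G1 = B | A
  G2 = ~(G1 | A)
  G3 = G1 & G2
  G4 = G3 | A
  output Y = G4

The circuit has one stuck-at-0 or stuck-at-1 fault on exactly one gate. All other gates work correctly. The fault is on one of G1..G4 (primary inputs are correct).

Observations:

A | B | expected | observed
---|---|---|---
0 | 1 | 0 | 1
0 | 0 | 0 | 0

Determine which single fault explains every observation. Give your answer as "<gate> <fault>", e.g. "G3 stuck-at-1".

Fault-free values for test 1 (A=0, B=1): G1=1, G2=0, G3=0, G4=0, giving Y=0. Observed 1.
Test 1: faults giving observed 1 are {G2 stuck-at-1, G3 stuck-at-1, G4 stuck-at-1}.
Test 2 (A=0, B=0): fault-free G1=0, G2=1, G3=0, G4=0 → 0; observed 0. Eliminates G3 stuck-at-1, G4 stuck-at-1.
Only G2 stuck-at-1 is consistent with every test.

G2 stuck-at-1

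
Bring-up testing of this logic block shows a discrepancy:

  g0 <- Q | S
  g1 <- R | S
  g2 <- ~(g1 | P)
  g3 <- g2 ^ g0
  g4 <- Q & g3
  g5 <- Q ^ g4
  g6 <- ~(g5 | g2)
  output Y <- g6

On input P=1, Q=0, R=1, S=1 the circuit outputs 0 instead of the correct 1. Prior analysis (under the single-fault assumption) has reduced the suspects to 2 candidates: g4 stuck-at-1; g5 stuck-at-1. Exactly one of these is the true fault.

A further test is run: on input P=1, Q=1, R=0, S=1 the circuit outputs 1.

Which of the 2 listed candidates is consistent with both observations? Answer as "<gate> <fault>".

g4 stuck-at-1

Evaluate each candidate on input P=1, Q=1, R=0, S=1:
  g4 stuck-at-1: g0=1, g1=1, g2=0, g3=1, g4=1 [stuck-at-1], g5=0, g6=1 → 1 — matches
  g5 stuck-at-1: g0=1, g1=1, g2=0, g3=1, g4=1, g5=1 [stuck-at-1], g6=0 → 0 — eliminated
Only g4 stuck-at-1 reproduces the observed 1.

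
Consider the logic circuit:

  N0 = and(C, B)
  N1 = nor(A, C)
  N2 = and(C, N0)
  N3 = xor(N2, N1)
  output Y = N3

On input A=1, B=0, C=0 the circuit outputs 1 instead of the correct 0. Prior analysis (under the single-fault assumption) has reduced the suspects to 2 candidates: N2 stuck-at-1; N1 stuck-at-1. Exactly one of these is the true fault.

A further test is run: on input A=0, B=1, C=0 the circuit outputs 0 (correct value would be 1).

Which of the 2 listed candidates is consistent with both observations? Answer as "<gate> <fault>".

N2 stuck-at-1

Evaluate each candidate on input A=0, B=1, C=0:
  N2 stuck-at-1: N0=0, N1=1, N2=1 [stuck-at-1], N3=0 → 0 — matches
  N1 stuck-at-1: N0=0, N1=1 [stuck-at-1], N2=0, N3=1 → 1 — eliminated
Only N2 stuck-at-1 reproduces the observed 0.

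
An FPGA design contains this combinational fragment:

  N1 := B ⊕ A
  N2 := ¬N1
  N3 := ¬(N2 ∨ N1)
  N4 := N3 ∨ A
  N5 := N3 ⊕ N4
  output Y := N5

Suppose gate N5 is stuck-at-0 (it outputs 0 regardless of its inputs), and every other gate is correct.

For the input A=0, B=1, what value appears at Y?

Propagate with N5 forced: N1=1, N2=0, N3=0, N4=0, N5=0 [stuck-at-0].
So Y = 0. (Same as the fault-free value — the fault is masked on this input.)

0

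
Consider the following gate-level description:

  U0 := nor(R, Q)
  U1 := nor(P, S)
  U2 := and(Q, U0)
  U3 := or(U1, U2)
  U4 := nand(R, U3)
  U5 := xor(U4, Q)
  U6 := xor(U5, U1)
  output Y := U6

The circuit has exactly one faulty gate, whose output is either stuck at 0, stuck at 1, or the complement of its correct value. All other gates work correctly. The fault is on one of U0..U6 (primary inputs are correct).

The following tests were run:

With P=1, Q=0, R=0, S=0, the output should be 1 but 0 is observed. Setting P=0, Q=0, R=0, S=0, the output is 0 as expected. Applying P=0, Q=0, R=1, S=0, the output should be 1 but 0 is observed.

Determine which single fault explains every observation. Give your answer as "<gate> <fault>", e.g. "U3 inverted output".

Fault-free values for test 1 (P=1, Q=0, R=0, S=0): U0=1, U1=0, U2=0, U3=0, U4=1, U5=1, U6=1, giving Y=1. Observed 0.
Test 1: faults giving observed 0 are {U1 stuck-at-1, U1 inverted output, U4 stuck-at-0, U4 inverted output, U5 stuck-at-0, U5 inverted output, U6 stuck-at-0, U6 inverted output}.
Test 2 (P=0, Q=0, R=0, S=0): fault-free U0=1, U1=1, U2=0, U3=1, U4=1, U5=1, U6=0 → 0; observed 0. Eliminates U1 inverted output, U4 stuck-at-0, U4 inverted output, U5 stuck-at-0, U5 inverted output, U6 inverted output.
Test 3 (P=0, Q=0, R=1, S=0): fault-free U0=0, U1=1, U2=0, U3=1, U4=0, U5=0, U6=1 → 1; observed 0. Eliminates U1 stuck-at-1.
Only U6 stuck-at-0 is consistent with every test.

U6 stuck-at-0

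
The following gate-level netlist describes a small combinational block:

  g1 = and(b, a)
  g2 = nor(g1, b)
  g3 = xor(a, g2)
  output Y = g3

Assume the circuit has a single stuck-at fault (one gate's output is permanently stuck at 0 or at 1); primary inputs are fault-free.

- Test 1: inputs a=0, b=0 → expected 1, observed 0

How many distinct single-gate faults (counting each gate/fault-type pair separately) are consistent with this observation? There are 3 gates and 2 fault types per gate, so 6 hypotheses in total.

Fault-free: g1=0, g2=1, g3=1 → 1. Observed 0.
  g1 stuck-at-0: output 1 ✗
  g1 stuck-at-1: output 0 ✓
  g2 stuck-at-0: output 0 ✓
  g2 stuck-at-1: output 1 ✗
  g3 stuck-at-0: output 0 ✓
  g3 stuck-at-1: output 1 ✗
Consistent faults: {g1 stuck-at-1, g2 stuck-at-0, g3 stuck-at-0} — 3 in all.

3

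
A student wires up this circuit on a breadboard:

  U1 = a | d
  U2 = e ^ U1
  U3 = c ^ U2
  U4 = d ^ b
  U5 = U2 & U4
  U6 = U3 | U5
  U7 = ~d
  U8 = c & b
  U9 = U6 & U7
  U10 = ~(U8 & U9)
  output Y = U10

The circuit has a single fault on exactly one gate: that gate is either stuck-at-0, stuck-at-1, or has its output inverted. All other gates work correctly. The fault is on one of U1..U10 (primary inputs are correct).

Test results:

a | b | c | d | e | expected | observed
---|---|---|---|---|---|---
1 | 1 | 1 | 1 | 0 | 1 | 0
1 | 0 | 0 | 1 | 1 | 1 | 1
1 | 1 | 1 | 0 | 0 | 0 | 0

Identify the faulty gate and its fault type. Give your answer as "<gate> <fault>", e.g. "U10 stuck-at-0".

Fault-free values for test 1 (a=1, b=1, c=1, d=1, e=0): U1=1, U2=1, U3=0, U4=0, U5=0, U6=0, U7=0, U8=1, U9=0, U10=1, giving Y=1. Observed 0.
Test 1: faults giving observed 0 are {U9 stuck-at-1, U9 inverted output, U10 stuck-at-0, U10 inverted output}.
Test 2 (a=1, b=0, c=0, d=1, e=1): fault-free U1=1, U2=0, U3=0, U4=1, U5=0, U6=0, U7=0, U8=0, U9=0, U10=1 → 1; observed 1. Eliminates U10 stuck-at-0, U10 inverted output.
Test 3 (a=1, b=1, c=1, d=0, e=0): fault-free U1=1, U2=1, U3=0, U4=1, U5=1, U6=1, U7=1, U8=1, U9=1, U10=0 → 0; observed 0. Eliminates U9 inverted output.
Only U9 stuck-at-1 is consistent with every test.

U9 stuck-at-1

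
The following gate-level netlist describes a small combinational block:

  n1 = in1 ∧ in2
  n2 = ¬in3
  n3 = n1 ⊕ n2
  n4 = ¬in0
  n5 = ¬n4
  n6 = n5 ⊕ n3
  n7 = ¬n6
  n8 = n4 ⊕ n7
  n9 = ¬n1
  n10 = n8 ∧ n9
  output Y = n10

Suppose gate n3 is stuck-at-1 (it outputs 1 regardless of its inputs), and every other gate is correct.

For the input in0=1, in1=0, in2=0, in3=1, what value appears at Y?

Propagate with n3 forced: n1=0, n2=0, n3=1 [stuck-at-1], n4=0, n5=1, n6=0, n7=1, n8=1, n9=1, n10=1.
So Y = 1. (Without the fault it would be 0.)

1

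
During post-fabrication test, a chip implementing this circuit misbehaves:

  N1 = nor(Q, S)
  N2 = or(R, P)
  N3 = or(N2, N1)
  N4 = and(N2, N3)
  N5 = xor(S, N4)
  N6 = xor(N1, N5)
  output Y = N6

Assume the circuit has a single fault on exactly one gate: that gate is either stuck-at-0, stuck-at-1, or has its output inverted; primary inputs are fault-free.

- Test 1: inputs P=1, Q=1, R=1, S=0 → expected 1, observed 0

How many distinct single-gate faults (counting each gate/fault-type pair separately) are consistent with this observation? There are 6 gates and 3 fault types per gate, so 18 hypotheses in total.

12

Fault-free: N1=0, N2=1, N3=1, N4=1, N5=1, N6=1 → 1. Observed 0.
  N1: stuck-at-1, inverted output ✓; others ✗
  N2: stuck-at-0, inverted output ✓; others ✗
  N3: stuck-at-0, inverted output ✓; others ✗
  N4: stuck-at-0, inverted output ✓; others ✗
  N5: stuck-at-0, inverted output ✓; others ✗
  N6: stuck-at-0, inverted output ✓; others ✗
Consistent faults: {N1 stuck-at-1, N1 inverted output, N2 stuck-at-0, N2 inverted output, N3 stuck-at-0, N3 inverted output, N4 stuck-at-0, N4 inverted output, N5 stuck-at-0, N5 inverted output, N6 stuck-at-0, N6 inverted output} — 12 in all.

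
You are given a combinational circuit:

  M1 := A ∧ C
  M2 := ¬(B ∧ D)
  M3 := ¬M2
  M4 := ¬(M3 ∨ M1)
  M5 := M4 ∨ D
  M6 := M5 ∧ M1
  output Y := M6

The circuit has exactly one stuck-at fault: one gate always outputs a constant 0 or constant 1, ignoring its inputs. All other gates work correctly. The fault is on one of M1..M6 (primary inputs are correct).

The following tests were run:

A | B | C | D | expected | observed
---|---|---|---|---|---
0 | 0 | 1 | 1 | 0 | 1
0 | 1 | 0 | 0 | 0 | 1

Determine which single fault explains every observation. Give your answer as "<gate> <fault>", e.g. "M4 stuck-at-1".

M6 stuck-at-1

Fault-free values for test 1 (A=0, B=0, C=1, D=1): M1=0, M2=1, M3=0, M4=1, M5=1, M6=0, giving Y=0. Observed 1.
Test 1: faults giving observed 1 are {M1 stuck-at-1, M6 stuck-at-1}.
Test 2 (A=0, B=1, C=0, D=0): fault-free M1=0, M2=1, M3=0, M4=1, M5=1, M6=0 → 0; observed 1. Eliminates M1 stuck-at-1.
Only M6 stuck-at-1 is consistent with every test.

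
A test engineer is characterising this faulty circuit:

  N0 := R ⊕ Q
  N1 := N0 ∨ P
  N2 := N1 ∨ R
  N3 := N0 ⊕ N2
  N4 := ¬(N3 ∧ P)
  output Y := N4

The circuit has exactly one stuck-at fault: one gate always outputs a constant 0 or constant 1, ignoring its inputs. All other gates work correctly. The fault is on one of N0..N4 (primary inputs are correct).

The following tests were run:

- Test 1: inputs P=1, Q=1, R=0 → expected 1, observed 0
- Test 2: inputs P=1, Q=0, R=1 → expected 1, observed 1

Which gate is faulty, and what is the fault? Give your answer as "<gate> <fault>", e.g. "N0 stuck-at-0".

N1 stuck-at-0

Fault-free values for test 1 (P=1, Q=1, R=0): N0=1, N1=1, N2=1, N3=0, N4=1, giving Y=1. Observed 0.
Test 1: faults giving observed 0 are {N0 stuck-at-0, N1 stuck-at-0, N2 stuck-at-0, N3 stuck-at-1, N4 stuck-at-0}.
Test 2 (P=1, Q=0, R=1): fault-free N0=1, N1=1, N2=1, N3=0, N4=1 → 1; observed 1. Eliminates N0 stuck-at-0, N2 stuck-at-0, N3 stuck-at-1, N4 stuck-at-0.
Only N1 stuck-at-0 is consistent with every test.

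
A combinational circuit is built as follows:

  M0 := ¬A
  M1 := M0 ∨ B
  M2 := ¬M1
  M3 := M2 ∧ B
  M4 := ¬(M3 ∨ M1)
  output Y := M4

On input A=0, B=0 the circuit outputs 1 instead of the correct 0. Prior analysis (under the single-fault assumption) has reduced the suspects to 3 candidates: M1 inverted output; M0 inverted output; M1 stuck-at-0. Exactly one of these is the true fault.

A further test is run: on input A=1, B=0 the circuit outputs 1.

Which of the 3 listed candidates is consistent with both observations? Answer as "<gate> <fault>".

M1 stuck-at-0

Evaluate each candidate on input A=1, B=0:
  M1 inverted output: M0=0, M1=1 [inverted output], M2=0, M3=0, M4=0 → 0 — eliminated
  M0 inverted output: M0=1 [inverted output], M1=1, M2=0, M3=0, M4=0 → 0 — eliminated
  M1 stuck-at-0: M0=0, M1=0 [stuck-at-0], M2=1, M3=0, M4=1 → 1 — matches
Only M1 stuck-at-0 reproduces the observed 1.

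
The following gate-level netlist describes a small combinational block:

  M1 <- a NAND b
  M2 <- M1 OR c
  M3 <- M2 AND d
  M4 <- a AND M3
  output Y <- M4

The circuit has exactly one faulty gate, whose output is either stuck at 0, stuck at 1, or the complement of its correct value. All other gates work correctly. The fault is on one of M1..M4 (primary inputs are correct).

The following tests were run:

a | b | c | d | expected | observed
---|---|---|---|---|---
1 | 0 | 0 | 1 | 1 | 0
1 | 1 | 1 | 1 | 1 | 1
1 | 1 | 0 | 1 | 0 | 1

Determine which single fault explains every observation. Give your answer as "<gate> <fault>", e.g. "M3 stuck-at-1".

M1 inverted output

Fault-free values for test 1 (a=1, b=0, c=0, d=1): M1=1, M2=1, M3=1, M4=1, giving Y=1. Observed 0.
Test 1: faults giving observed 0 are {M1 stuck-at-0, M1 inverted output, M2 stuck-at-0, M2 inverted output, M3 stuck-at-0, M3 inverted output, M4 stuck-at-0, M4 inverted output}.
Test 2 (a=1, b=1, c=1, d=1): fault-free M1=0, M2=1, M3=1, M4=1 → 1; observed 1. Eliminates M2 stuck-at-0, M2 inverted output, M3 stuck-at-0, M3 inverted output, M4 stuck-at-0, M4 inverted output.
Test 3 (a=1, b=1, c=0, d=1): fault-free M1=0, M2=0, M3=0, M4=0 → 0; observed 1. Eliminates M1 stuck-at-0.
Only M1 inverted output is consistent with every test.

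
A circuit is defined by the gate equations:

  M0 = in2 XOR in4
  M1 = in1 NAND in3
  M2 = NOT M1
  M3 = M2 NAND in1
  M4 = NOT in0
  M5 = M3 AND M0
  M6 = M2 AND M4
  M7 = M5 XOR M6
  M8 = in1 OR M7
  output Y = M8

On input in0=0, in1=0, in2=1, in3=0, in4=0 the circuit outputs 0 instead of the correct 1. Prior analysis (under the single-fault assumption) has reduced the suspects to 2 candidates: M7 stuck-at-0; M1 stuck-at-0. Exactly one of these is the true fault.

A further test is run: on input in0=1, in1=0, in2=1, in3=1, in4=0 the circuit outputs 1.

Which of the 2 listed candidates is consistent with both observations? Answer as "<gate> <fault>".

Evaluate each candidate on input in0=1, in1=0, in2=1, in3=1, in4=0:
  M7 stuck-at-0: M0=1, M1=1, M2=0, M3=1, M4=0, M5=1, M6=0, M7=0 [stuck-at-0], M8=0 → 0 — eliminated
  M1 stuck-at-0: M0=1, M1=0 [stuck-at-0], M2=1, M3=1, M4=0, M5=1, M6=0, M7=1, M8=1 → 1 — matches
Only M1 stuck-at-0 reproduces the observed 1.

M1 stuck-at-0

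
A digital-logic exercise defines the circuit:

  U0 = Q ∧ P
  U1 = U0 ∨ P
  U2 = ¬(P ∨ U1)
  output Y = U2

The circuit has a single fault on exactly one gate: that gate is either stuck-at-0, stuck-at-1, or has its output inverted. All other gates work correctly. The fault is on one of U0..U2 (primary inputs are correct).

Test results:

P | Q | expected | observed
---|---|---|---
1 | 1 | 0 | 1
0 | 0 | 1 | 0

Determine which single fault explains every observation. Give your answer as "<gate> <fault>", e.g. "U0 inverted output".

Fault-free values for test 1 (P=1, Q=1): U0=1, U1=1, U2=0, giving Y=0. Observed 1.
Test 1: faults giving observed 1 are {U2 stuck-at-1, U2 inverted output}.
Test 2 (P=0, Q=0): fault-free U0=0, U1=0, U2=1 → 1; observed 0. Eliminates U2 stuck-at-1.
Only U2 inverted output is consistent with every test.

U2 inverted output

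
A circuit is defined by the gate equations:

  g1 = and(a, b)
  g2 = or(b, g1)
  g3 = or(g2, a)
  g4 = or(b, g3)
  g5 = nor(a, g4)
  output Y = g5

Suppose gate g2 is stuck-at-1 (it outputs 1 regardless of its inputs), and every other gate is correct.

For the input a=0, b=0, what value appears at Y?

Propagate with g2 forced: g1=0, g2=1 [stuck-at-1], g3=1, g4=1, g5=0.
So Y = 0. (Without the fault it would be 1.)

0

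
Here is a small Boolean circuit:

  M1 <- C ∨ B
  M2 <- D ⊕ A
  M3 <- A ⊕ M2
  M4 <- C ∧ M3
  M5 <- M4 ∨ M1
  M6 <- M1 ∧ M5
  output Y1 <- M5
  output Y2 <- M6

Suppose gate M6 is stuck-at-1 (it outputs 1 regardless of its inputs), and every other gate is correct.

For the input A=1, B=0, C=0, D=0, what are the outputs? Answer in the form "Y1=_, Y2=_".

Y1=0, Y2=1

Propagate with M6 forced: M1=0, M2=1, M3=0, M4=0, M5=0, M6=1 [stuck-at-1].
So the outputs are Y1=0, Y2=1. (Without the fault they would be Y1=0, Y2=0.)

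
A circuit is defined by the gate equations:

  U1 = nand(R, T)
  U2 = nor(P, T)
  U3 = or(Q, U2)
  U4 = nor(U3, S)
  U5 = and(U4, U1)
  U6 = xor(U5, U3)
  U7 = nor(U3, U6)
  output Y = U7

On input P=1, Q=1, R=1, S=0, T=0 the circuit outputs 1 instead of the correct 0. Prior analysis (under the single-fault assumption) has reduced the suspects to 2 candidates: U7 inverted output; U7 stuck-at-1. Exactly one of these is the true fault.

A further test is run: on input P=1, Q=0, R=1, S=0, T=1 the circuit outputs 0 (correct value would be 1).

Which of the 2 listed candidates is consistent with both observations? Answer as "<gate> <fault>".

Evaluate each candidate on input P=1, Q=0, R=1, S=0, T=1:
  U7 inverted output: U1=0, U2=0, U3=0, U4=1, U5=0, U6=0, U7=0 [inverted output] → 0 — matches
  U7 stuck-at-1: U1=0, U2=0, U3=0, U4=1, U5=0, U6=0, U7=1 [stuck-at-1] → 1 — eliminated
Only U7 inverted output reproduces the observed 0.

U7 inverted output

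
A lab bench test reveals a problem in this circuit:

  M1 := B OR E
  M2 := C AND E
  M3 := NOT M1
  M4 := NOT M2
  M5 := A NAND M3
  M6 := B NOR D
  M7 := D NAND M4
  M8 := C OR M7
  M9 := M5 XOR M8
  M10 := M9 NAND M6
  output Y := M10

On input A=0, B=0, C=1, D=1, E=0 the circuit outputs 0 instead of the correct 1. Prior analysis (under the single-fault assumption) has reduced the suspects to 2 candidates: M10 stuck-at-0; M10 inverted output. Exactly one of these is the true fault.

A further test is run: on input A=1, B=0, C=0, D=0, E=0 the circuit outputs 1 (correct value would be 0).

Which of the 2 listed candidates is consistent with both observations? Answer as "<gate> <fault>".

M10 inverted output

Evaluate each candidate on input A=1, B=0, C=0, D=0, E=0:
  M10 stuck-at-0: M1=0, M2=0, M3=1, M4=1, M5=0, M6=1, M7=1, M8=1, M9=1, M10=0 [stuck-at-0] → 0 — eliminated
  M10 inverted output: M1=0, M2=0, M3=1, M4=1, M5=0, M6=1, M7=1, M8=1, M9=1, M10=1 [inverted output] → 1 — matches
Only M10 inverted output reproduces the observed 1.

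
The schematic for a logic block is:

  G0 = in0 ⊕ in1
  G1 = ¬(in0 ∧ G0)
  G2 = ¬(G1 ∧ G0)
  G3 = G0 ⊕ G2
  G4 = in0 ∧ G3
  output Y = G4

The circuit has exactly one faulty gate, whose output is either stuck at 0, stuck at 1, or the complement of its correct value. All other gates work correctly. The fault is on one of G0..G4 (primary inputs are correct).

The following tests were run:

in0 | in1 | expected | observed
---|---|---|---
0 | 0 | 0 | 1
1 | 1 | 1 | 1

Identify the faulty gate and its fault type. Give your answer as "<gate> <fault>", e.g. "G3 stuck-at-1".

G4 stuck-at-1

Fault-free values for test 1 (in0=0, in1=0): G0=0, G1=1, G2=1, G3=1, G4=0, giving Y=0. Observed 1.
Test 1: faults giving observed 1 are {G4 stuck-at-1, G4 inverted output}.
Test 2 (in0=1, in1=1): fault-free G0=0, G1=1, G2=1, G3=1, G4=1 → 1; observed 1. Eliminates G4 inverted output.
Only G4 stuck-at-1 is consistent with every test.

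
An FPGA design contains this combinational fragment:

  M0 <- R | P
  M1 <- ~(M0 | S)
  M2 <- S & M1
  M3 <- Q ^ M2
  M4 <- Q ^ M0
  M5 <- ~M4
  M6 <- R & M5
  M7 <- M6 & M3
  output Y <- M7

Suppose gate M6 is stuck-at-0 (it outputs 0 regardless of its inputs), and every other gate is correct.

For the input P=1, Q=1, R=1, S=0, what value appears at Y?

0

Propagate with M6 forced: M0=1, M1=0, M2=0, M3=1, M4=0, M5=1, M6=0 [stuck-at-0], M7=0.
So Y = 0. (Without the fault it would be 1.)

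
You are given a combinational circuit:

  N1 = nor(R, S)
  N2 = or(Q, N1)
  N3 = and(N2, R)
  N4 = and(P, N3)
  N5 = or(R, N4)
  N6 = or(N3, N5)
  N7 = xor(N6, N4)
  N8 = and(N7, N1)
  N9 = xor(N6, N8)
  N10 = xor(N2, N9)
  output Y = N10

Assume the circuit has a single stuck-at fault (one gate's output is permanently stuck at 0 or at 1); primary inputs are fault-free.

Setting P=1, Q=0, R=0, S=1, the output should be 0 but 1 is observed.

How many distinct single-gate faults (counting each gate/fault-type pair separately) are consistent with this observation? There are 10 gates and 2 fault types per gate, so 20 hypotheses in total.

Fault-free: N1=0, N2=0, N3=0, N4=0, N5=0, N6=0, N7=0, N8=0, N9=0, N10=0 → 0. Observed 1.
  N1: stuck-at-1 ✓; others ✗
  N2: stuck-at-1 ✓; others ✗
  N3: stuck-at-1 ✓; others ✗
  N4: stuck-at-1 ✓; others ✗
  N5: stuck-at-1 ✓; others ✗
  N6: stuck-at-1 ✓; others ✗
  N7: none of the 2 fault types match ✗
  N8: stuck-at-1 ✓; others ✗
  N9: stuck-at-1 ✓; others ✗
  N10: stuck-at-1 ✓; others ✗
Consistent faults: {N1 stuck-at-1, N2 stuck-at-1, N3 stuck-at-1, N4 stuck-at-1, N5 stuck-at-1, N6 stuck-at-1, N8 stuck-at-1, N9 stuck-at-1, N10 stuck-at-1} — 9 in all.

9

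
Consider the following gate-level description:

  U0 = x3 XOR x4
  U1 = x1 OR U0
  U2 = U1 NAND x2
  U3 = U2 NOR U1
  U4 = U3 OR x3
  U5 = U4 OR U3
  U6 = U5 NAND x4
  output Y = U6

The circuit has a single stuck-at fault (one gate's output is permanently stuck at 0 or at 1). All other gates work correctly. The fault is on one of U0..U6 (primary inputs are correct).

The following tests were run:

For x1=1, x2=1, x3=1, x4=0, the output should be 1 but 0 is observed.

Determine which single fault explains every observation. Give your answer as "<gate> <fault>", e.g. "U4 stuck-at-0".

U6 stuck-at-0

Fault-free values for test 1 (x1=1, x2=1, x3=1, x4=0): U0=1, U1=1, U2=0, U3=0, U4=1, U5=1, U6=1, giving Y=1. Observed 0.
Test 1: faults giving observed 0 are {U6 stuck-at-0}.
Only U6 stuck-at-0 is consistent with every test.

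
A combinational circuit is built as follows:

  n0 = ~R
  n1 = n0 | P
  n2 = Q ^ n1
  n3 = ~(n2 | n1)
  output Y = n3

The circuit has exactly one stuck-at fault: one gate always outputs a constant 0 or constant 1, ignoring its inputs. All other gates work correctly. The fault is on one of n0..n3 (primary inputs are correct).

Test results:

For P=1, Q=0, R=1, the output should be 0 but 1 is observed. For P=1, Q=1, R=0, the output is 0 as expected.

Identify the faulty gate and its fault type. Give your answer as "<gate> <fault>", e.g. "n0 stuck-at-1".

Fault-free values for test 1 (P=1, Q=0, R=1): n0=0, n1=1, n2=1, n3=0, giving Y=0. Observed 1.
Test 1: faults giving observed 1 are {n1 stuck-at-0, n3 stuck-at-1}.
Test 2 (P=1, Q=1, R=0): fault-free n0=1, n1=1, n2=0, n3=0 → 0; observed 0. Eliminates n3 stuck-at-1.
Only n1 stuck-at-0 is consistent with every test.

n1 stuck-at-0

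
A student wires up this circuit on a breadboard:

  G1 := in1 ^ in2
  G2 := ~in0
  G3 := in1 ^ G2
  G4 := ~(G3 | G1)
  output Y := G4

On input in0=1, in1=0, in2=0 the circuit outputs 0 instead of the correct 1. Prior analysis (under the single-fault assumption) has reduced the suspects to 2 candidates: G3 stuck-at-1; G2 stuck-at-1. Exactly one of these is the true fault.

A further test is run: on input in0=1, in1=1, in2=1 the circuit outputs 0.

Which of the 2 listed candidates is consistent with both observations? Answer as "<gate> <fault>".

Evaluate each candidate on input in0=1, in1=1, in2=1:
  G3 stuck-at-1: G1=0, G2=0, G3=1 [stuck-at-1], G4=0 → 0 — matches
  G2 stuck-at-1: G1=0, G2=1 [stuck-at-1], G3=0, G4=1 → 1 — eliminated
Only G3 stuck-at-1 reproduces the observed 0.

G3 stuck-at-1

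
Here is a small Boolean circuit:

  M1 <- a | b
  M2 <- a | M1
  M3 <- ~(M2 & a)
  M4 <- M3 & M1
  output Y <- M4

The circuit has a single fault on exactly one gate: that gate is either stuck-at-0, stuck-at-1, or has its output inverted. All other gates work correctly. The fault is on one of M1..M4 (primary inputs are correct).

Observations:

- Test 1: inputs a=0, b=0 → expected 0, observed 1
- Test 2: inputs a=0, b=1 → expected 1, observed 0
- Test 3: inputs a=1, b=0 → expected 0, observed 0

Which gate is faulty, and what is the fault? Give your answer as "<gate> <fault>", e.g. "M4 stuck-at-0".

M1 inverted output

Fault-free values for test 1 (a=0, b=0): M1=0, M2=0, M3=1, M4=0, giving Y=0. Observed 1.
Test 1: faults giving observed 1 are {M1 stuck-at-1, M1 inverted output, M4 stuck-at-1, M4 inverted output}.
Test 2 (a=0, b=1): fault-free M1=1, M2=1, M3=1, M4=1 → 1; observed 0. Eliminates M1 stuck-at-1, M4 stuck-at-1.
Test 3 (a=1, b=0): fault-free M1=1, M2=1, M3=0, M4=0 → 0; observed 0. Eliminates M4 inverted output.
Only M1 inverted output is consistent with every test.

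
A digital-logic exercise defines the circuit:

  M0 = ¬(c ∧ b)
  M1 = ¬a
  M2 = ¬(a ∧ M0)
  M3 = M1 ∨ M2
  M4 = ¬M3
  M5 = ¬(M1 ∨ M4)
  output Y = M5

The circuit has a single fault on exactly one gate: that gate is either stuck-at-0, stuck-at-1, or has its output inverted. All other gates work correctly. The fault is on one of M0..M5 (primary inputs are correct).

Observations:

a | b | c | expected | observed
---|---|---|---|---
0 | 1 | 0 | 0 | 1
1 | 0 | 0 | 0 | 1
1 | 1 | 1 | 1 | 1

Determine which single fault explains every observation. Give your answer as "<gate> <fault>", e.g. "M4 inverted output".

Fault-free values for test 1 (a=0, b=1, c=0): M0=1, M1=1, M2=1, M3=1, M4=0, M5=0, giving Y=0. Observed 1.
Test 1: faults giving observed 1 are {M1 stuck-at-0, M1 inverted output, M5 stuck-at-1, M5 inverted output}.
Test 2 (a=1, b=0, c=0): fault-free M0=1, M1=0, M2=0, M3=0, M4=1, M5=0 → 0; observed 1. Eliminates M1 stuck-at-0, M1 inverted output.
Test 3 (a=1, b=1, c=1): fault-free M0=0, M1=0, M2=1, M3=1, M4=0, M5=1 → 1; observed 1. Eliminates M5 inverted output.
Only M5 stuck-at-1 is consistent with every test.

M5 stuck-at-1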